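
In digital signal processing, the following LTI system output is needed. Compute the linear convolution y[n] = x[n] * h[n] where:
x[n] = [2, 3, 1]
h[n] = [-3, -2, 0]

y[n] = sum_k x[k]*h[n-k]. Output length = len(x) + len(h) - 1 = 3 + 3 - 1 = 5.
y[0] = 2*-3 = -6
y[1] = 3*-3 + 2*-2 = -13
y[2] = 1*-3 + 3*-2 + 2*0 = -9
y[3] = 1*-2 + 3*0 = -2
y[4] = 1*0 = 0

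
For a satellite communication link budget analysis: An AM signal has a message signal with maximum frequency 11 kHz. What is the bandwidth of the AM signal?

In AM (double-sideband), the bandwidth is twice the message frequency.
BW = 2 * f_m = 2 * 11 kHz = 22 kHz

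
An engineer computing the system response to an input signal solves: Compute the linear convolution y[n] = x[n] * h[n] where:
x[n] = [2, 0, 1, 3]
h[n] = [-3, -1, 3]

y[n] = sum_k x[k]*h[n-k]. Output length = len(x) + len(h) - 1 = 4 + 3 - 1 = 6.
y[0] = 2*-3 = -6
y[1] = 0*-3 + 2*-1 = -2
y[2] = 1*-3 + 0*-1 + 2*3 = 3
y[3] = 3*-3 + 1*-1 + 0*3 = -10
y[4] = 3*-1 + 1*3 = 0
y[5] = 3*3 = 9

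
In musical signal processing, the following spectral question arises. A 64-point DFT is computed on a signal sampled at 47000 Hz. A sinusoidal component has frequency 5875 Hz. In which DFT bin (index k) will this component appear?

DFT frequency resolution = f_s/N = 47000/64 = 5875/8 Hz
Bin index k = f_signal / resolution = 5875 / 5875/8 = 8
The signal frequency 5875 Hz falls in DFT bin k = 8.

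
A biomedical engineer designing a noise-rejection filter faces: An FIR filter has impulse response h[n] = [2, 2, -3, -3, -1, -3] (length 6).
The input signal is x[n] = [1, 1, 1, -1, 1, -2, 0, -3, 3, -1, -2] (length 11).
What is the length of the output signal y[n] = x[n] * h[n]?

For linear convolution, the output length is:
len(y) = len(x) + len(h) - 1 = 11 + 6 - 1 = 16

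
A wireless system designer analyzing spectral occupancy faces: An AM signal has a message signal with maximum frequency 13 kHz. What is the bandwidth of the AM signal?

In AM (double-sideband), the bandwidth is twice the message frequency.
BW = 2 * f_m = 2 * 13 kHz = 26 kHz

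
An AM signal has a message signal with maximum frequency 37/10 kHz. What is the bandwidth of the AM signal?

In AM (double-sideband), the bandwidth is twice the message frequency.
BW = 2 * f_m = 2 * 37/10 kHz = 37/5 kHz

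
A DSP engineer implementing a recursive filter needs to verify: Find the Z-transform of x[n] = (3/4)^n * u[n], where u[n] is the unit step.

The Z-transform of a^n * u[n] is z/(z-a) for |z| > |a|.
Here a = 3/4, so X(z) = z/(z - (3/4)) = 4z/(4z - 3)
ROC: |z| > 3/4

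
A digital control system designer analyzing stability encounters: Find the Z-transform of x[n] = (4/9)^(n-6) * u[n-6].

Time-shifting property: if X(z) = Z{x[n]}, then Z{x[n-d]} = z^(-d) * X(z)
X(z) = z/(z - 4/9) for x[n] = (4/9)^n * u[n]
Z{x[n-6]} = z^(-6) * z/(z - 4/9) = z^(-5)/(z - 4/9)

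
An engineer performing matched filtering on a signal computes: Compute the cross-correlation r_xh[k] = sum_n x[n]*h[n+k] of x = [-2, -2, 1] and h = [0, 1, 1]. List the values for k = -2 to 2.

Both sequences indexed from 0 and zero outside their support.
Lags with overlap: k = -2 to 2.
  r_xh[-2] = x[2]*h[0] = 0
  r_xh[-1] = x[1]*h[0] + x[2]*h[1] = 1
  r_xh[0] = x[0]*h[0] + x[1]*h[1] + x[2]*h[2] = -1
  r_xh[1] = x[0]*h[1] + x[1]*h[2] = -4
  r_xh[2] = x[0]*h[2] = -2
r_xh = [0, 1, -1, -4, -2] (for k = -2, ..., 2)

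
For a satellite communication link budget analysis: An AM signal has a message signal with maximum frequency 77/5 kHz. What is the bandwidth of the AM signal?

In AM (double-sideband), the bandwidth is twice the message frequency.
BW = 2 * f_m = 2 * 77/5 kHz = 154/5 kHz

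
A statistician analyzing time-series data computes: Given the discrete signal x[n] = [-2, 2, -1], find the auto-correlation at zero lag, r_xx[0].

The auto-correlation at zero lag r_xx[0] equals the signal energy.
r_xx[0] = sum of x[n]^2 = (-2)^2 + 2^2 + (-1)^2
= 4 + 4 + 1 = 9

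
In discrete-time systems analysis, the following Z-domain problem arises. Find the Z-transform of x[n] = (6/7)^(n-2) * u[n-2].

Time-shifting property: if X(z) = Z{x[n]}, then Z{x[n-d]} = z^(-d) * X(z)
X(z) = z/(z - 6/7) for x[n] = (6/7)^n * u[n]
Z{x[n-2]} = z^(-2) * z/(z - 6/7) = z^(-1)/(z - 6/7)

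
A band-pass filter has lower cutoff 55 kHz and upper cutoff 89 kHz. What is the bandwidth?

Bandwidth = f_high - f_low
= 89 kHz - 55 kHz = 34 kHz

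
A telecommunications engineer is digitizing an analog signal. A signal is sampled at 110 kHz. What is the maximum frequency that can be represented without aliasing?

The maximum frequency that can be represented without aliasing
is the Nyquist frequency: f_max = f_s / 2 = 110 kHz / 2 = 55 kHz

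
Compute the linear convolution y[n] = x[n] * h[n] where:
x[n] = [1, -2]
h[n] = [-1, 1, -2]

y[n] = sum_k x[k]*h[n-k]. Output length = len(x) + len(h) - 1 = 2 + 3 - 1 = 4.
y[0] = 1*-1 = -1
y[1] = -2*-1 + 1*1 = 3
y[2] = -2*1 + 1*-2 = -4
y[3] = -2*-2 = 4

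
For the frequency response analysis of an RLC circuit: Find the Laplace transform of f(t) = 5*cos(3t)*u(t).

Standard pair: cos(wt)*u(t) <-> s/(s^2+w^2)
With w = 3: L{5*cos(3t)*u(t)} = 5s/(s^2+9)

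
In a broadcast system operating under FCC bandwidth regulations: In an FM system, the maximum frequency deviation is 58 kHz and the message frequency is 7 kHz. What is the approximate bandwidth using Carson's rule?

Carson's rule: BW = 2*(delta_f + f_m)
= 2*(58 + 7) kHz = 130 kHz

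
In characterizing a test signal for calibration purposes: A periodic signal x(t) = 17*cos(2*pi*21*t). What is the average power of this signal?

Average power of A*cos(wt) is A^2/2.
P = 17^2 / 2 = 289/2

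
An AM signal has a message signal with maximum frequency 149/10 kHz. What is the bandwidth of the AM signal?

In AM (double-sideband), the bandwidth is twice the message frequency.
BW = 2 * f_m = 2 * 149/10 kHz = 149/5 kHz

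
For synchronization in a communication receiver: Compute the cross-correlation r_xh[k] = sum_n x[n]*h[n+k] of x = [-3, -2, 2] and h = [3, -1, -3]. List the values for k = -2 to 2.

Both sequences indexed from 0 and zero outside their support.
Lags with overlap: k = -2 to 2.
  r_xh[-2] = x[2]*h[0] = 6
  r_xh[-1] = x[1]*h[0] + x[2]*h[1] = -8
  r_xh[0] = x[0]*h[0] + x[1]*h[1] + x[2]*h[2] = -13
  r_xh[1] = x[0]*h[1] + x[1]*h[2] = 9
  r_xh[2] = x[0]*h[2] = 9
r_xh = [6, -8, -13, 9, 9] (for k = -2, ..., 2)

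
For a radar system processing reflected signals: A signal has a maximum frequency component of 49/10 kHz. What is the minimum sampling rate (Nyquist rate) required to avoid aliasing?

By the Nyquist-Shannon sampling theorem,
the minimum sampling rate (Nyquist rate) must be at least 2 * f_max.
Nyquist rate = 2 * 49/10 kHz = 49/5 kHz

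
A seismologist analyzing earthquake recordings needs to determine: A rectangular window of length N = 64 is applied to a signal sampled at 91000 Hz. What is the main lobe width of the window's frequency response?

For a rectangular window of length N,
the main lobe width in frequency is 2*f_s/N.
= 2*91000/64 = 11375/4 Hz
This determines the minimum frequency separation for resolving two sinusoids.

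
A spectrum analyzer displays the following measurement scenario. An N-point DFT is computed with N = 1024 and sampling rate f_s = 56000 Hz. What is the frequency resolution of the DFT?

DFT frequency resolution = f_s / N
= 56000 / 1024 = 875/16 Hz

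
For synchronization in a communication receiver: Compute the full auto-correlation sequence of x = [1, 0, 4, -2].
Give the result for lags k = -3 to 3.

r_xx[k] = sum_m x[m]*x[m+k], indexed from 0, for k = -3 to 3:
  r_xx[-3] = x[3]*x[0] = -2
  r_xx[-2] = x[2]*x[0] + x[3]*x[1] = 4
  r_xx[-1] = x[1]*x[0] + x[2]*x[1] + x[3]*x[2] = -8
  r_xx[0] = x[0]*x[0] + x[1]*x[1] + x[2]*x[2] + x[3]*x[3] = 21
  r_xx[1] = x[0]*x[1] + x[1]*x[2] + x[2]*x[3] = -8
  r_xx[2] = x[0]*x[2] + x[1]*x[3] = 4
  r_xx[3] = x[0]*x[3] = -2
r_xx = [-2, 4, -8, 21, -8, 4, -2]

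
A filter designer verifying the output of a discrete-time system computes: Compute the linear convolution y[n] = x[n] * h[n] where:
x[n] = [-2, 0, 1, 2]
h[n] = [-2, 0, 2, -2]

y[n] = sum_k x[k]*h[n-k]. Output length = len(x) + len(h) - 1 = 4 + 4 - 1 = 7.
y[0] = -2*-2 = 4
y[1] = 0*-2 + -2*0 = 0
y[2] = 1*-2 + 0*0 + -2*2 = -6
y[3] = 2*-2 + 1*0 + 0*2 + -2*-2 = 0
y[4] = 2*0 + 1*2 + 0*-2 = 2
y[5] = 2*2 + 1*-2 = 2
y[6] = 2*-2 = -4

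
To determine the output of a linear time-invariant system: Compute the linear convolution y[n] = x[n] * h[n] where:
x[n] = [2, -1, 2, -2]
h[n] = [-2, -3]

y[n] = sum_k x[k]*h[n-k]. Output length = len(x) + len(h) - 1 = 4 + 2 - 1 = 5.
y[0] = 2*-2 = -4
y[1] = -1*-2 + 2*-3 = -4
y[2] = 2*-2 + -1*-3 = -1
y[3] = -2*-2 + 2*-3 = -2
y[4] = -2*-3 = 6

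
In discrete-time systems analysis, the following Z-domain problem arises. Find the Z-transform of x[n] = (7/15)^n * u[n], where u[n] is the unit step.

The Z-transform of a^n * u[n] is z/(z-a) for |z| > |a|.
Here a = 7/15, so X(z) = z/(z - (7/15)) = 15z/(15z - 7)
ROC: |z| > 7/15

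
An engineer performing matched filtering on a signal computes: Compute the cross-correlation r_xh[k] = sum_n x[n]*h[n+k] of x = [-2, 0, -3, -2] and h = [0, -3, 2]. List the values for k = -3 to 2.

Both sequences indexed from 0 and zero outside their support.
Lags with overlap: k = -3 to 2.
  r_xh[-3] = x[3]*h[0] = 0
  r_xh[-2] = x[2]*h[0] + x[3]*h[1] = 6
  r_xh[-1] = x[1]*h[0] + x[2]*h[1] + x[3]*h[2] = 5
  r_xh[0] = x[0]*h[0] + x[1]*h[1] + x[2]*h[2] = -6
  r_xh[1] = x[0]*h[1] + x[1]*h[2] = 6
  r_xh[2] = x[0]*h[2] = -4
r_xh = [0, 6, 5, -6, 6, -4] (for k = -3, ..., 2)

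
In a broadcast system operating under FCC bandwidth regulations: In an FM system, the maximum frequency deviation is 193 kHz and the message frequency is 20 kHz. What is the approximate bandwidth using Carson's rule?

Carson's rule: BW = 2*(delta_f + f_m)
= 2*(193 + 20) kHz = 426 kHz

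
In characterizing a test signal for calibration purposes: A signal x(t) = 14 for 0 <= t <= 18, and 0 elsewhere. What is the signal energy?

Energy = integral of |x(t)|^2 dt over the signal duration
= 14^2 * 18 = 196 * 18 = 3528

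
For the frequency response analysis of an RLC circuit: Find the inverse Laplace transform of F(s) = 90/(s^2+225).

Standard pair: w/(s^2+w^2) <-> sin(wt)*u(t)
Recognize w^2 = 225, so w = 15; numerator 90 = 6*15.
f(t) = 6*sin(15t)*u(t)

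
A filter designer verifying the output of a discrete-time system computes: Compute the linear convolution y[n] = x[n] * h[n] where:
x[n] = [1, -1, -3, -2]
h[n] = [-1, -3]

y[n] = sum_k x[k]*h[n-k]. Output length = len(x) + len(h) - 1 = 4 + 2 - 1 = 5.
y[0] = 1*-1 = -1
y[1] = -1*-1 + 1*-3 = -2
y[2] = -3*-1 + -1*-3 = 6
y[3] = -2*-1 + -3*-3 = 11
y[4] = -2*-3 = 6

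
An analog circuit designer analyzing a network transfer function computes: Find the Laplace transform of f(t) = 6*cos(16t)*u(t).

Standard pair: cos(wt)*u(t) <-> s/(s^2+w^2)
With w = 16: L{6*cos(16t)*u(t)} = 6s/(s^2+256)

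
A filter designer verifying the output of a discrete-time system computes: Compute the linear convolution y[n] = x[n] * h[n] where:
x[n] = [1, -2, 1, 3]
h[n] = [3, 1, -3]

y[n] = sum_k x[k]*h[n-k]. Output length = len(x) + len(h) - 1 = 4 + 3 - 1 = 6.
y[0] = 1*3 = 3
y[1] = -2*3 + 1*1 = -5
y[2] = 1*3 + -2*1 + 1*-3 = -2
y[3] = 3*3 + 1*1 + -2*-3 = 16
y[4] = 3*1 + 1*-3 = 0
y[5] = 3*-3 = -9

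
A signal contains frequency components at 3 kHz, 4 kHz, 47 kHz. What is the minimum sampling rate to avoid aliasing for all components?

The highest frequency component is f_max = 47 kHz.
Nyquist rate = 2 * f_max = 2 * 47 kHz = 94 kHz.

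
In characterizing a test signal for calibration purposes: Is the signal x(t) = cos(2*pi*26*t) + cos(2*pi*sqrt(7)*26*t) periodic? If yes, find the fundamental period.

f1 = 26 Hz, f2 = 26*sqrt(7) Hz
Ratio f2/f1 = sqrt(7), which is irrational.
Since the frequency ratio is irrational, no common period exists.
The signal is not periodic.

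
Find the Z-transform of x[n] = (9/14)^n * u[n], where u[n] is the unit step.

The Z-transform of a^n * u[n] is z/(z-a) for |z| > |a|.
Here a = 9/14, so X(z) = z/(z - (9/14)) = 14z/(14z - 9)
ROC: |z| > 9/14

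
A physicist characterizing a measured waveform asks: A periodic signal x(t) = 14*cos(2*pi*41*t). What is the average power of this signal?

Average power of A*cos(wt) is A^2/2.
P = 14^2 / 2 = 196/2 = 98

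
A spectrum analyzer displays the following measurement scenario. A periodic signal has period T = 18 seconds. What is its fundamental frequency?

The fundamental frequency is the reciprocal of the period.
f = 1/T = 1/(18) = 1/18 Hz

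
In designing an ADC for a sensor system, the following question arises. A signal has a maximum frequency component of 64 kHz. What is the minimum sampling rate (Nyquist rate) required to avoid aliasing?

By the Nyquist-Shannon sampling theorem,
the minimum sampling rate (Nyquist rate) must be at least 2 * f_max.
Nyquist rate = 2 * 64 kHz = 128 kHz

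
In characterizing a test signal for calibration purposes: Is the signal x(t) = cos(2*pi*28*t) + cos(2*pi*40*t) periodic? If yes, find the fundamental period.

f1 = 28 Hz, f2 = 40 Hz
Period T1 = 1/28, T2 = 1/40
Ratio T1/T2 = 40/28, which is rational.
The signal is periodic with fundamental period T = 1/GCD(28,40) = 1/4 s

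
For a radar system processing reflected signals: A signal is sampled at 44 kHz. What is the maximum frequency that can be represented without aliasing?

The maximum frequency that can be represented without aliasing
is the Nyquist frequency: f_max = f_s / 2 = 44 kHz / 2 = 22 kHz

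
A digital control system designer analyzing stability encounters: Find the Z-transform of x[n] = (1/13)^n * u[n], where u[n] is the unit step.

The Z-transform of a^n * u[n] is z/(z-a) for |z| > |a|.
Here a = 1/13, so X(z) = z/(z - (1/13)) = 13z/(13z - 1)
ROC: |z| > 1/13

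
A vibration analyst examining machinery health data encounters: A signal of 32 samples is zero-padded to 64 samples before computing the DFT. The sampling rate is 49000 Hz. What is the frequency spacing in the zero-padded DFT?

Original DFT: N = 32, resolution = f_s/N = 49000/32 = 6125/4 Hz
Zero-padded DFT: N = 64, resolution = f_s/N = 49000/64 = 6125/8 Hz
Zero-padding interpolates the spectrum (finer frequency grid)
but does NOT improve the true spectral resolution (ability to resolve close frequencies).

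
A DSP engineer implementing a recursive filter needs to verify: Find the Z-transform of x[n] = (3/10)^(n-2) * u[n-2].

Time-shifting property: if X(z) = Z{x[n]}, then Z{x[n-d]} = z^(-d) * X(z)
X(z) = z/(z - 3/10) for x[n] = (3/10)^n * u[n]
Z{x[n-2]} = z^(-2) * z/(z - 3/10) = z^(-1)/(z - 3/10)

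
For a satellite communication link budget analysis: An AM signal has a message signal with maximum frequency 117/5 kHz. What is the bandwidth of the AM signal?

In AM (double-sideband), the bandwidth is twice the message frequency.
BW = 2 * f_m = 2 * 117/5 kHz = 234/5 kHz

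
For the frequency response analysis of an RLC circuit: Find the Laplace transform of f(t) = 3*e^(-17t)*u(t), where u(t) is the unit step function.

Standard Laplace transform pair:
e^(-at)*u(t) <-> 1/(s+a)
With a = 17: L{3*e^(-17t)*u(t)} = 3/(s+17), ROC: Re(s) > -17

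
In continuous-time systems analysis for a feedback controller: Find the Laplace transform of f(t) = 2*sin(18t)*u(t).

Standard pair: sin(wt)*u(t) <-> w/(s^2+w^2)
With w = 18: L{2*sin(18t)*u(t)} = 36/(s^2+324)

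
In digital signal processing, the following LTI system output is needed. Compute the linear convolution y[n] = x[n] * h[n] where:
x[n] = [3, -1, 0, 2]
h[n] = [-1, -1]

y[n] = sum_k x[k]*h[n-k]. Output length = len(x) + len(h) - 1 = 4 + 2 - 1 = 5.
y[0] = 3*-1 = -3
y[1] = -1*-1 + 3*-1 = -2
y[2] = 0*-1 + -1*-1 = 1
y[3] = 2*-1 + 0*-1 = -2
y[4] = 2*-1 = -2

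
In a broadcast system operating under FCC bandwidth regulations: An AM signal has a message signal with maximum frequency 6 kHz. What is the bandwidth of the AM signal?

In AM (double-sideband), the bandwidth is twice the message frequency.
BW = 2 * f_m = 2 * 6 kHz = 12 kHz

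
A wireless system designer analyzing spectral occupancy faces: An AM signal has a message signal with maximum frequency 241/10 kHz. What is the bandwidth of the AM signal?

In AM (double-sideband), the bandwidth is twice the message frequency.
BW = 2 * f_m = 2 * 241/10 kHz = 241/5 kHz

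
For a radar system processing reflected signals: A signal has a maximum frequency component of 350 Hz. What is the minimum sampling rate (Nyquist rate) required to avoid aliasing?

By the Nyquist-Shannon sampling theorem,
the minimum sampling rate (Nyquist rate) must be at least 2 * f_max.
Nyquist rate = 2 * 350 Hz = 700 Hz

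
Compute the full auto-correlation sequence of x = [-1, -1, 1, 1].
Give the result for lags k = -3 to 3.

r_xx[k] = sum_m x[m]*x[m+k], indexed from 0, for k = -3 to 3:
  r_xx[-3] = x[3]*x[0] = -1
  r_xx[-2] = x[2]*x[0] + x[3]*x[1] = -2
  r_xx[-1] = x[1]*x[0] + x[2]*x[1] + x[3]*x[2] = 1
  r_xx[0] = x[0]*x[0] + x[1]*x[1] + x[2]*x[2] + x[3]*x[3] = 4
  r_xx[1] = x[0]*x[1] + x[1]*x[2] + x[2]*x[3] = 1
  r_xx[2] = x[0]*x[2] + x[1]*x[3] = -2
  r_xx[3] = x[0]*x[3] = -1
r_xx = [-1, -2, 1, 4, 1, -2, -1]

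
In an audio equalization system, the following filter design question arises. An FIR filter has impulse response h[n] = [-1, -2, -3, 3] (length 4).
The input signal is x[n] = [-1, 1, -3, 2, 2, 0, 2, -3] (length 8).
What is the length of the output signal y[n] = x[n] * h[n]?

For linear convolution, the output length is:
len(y) = len(x) + len(h) - 1 = 8 + 4 - 1 = 11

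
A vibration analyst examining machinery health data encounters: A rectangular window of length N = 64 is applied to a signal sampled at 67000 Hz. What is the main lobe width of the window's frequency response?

For a rectangular window of length N,
the main lobe width in frequency is 2*f_s/N.
= 2*67000/64 = 8375/4 Hz
This determines the minimum frequency separation for resolving two sinusoids.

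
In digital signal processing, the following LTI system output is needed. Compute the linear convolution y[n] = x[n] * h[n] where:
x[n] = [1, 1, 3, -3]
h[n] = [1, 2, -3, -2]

y[n] = sum_k x[k]*h[n-k]. Output length = len(x) + len(h) - 1 = 4 + 4 - 1 = 7.
y[0] = 1*1 = 1
y[1] = 1*1 + 1*2 = 3
y[2] = 3*1 + 1*2 + 1*-3 = 2
y[3] = -3*1 + 3*2 + 1*-3 + 1*-2 = -2
y[4] = -3*2 + 3*-3 + 1*-2 = -17
y[5] = -3*-3 + 3*-2 = 3
y[6] = -3*-2 = 6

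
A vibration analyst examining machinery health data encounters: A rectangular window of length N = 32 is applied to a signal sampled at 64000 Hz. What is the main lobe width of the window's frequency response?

For a rectangular window of length N,
the main lobe width in frequency is 2*f_s/N.
= 2*64000/32 = 4000 Hz
This determines the minimum frequency separation for resolving two sinusoids.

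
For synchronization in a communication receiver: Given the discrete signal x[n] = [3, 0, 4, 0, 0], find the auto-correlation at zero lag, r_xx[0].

The auto-correlation at zero lag r_xx[0] equals the signal energy.
r_xx[0] = sum of x[n]^2 = 3^2 + 0^2 + 4^2 + 0^2 + 0^2
= 9 + 0 + 16 + 0 + 0 = 25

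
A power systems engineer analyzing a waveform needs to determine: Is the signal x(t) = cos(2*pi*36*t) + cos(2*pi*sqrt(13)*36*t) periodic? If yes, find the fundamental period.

f1 = 36 Hz, f2 = 36*sqrt(13) Hz
Ratio f2/f1 = sqrt(13), which is irrational.
Since the frequency ratio is irrational, no common period exists.
The signal is not periodic.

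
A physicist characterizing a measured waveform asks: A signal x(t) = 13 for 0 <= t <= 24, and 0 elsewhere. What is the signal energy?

Energy = integral of |x(t)|^2 dt over the signal duration
= 13^2 * 24 = 169 * 24 = 4056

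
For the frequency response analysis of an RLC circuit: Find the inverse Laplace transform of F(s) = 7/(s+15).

Standard pair: k/(s+a) <-> k*e^(-at)*u(t)
With k=7, a=15: f(t) = 7*e^(-15t)*u(t)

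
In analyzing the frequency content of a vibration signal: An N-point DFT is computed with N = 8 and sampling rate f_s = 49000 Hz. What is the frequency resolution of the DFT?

DFT frequency resolution = f_s / N
= 49000 / 8 = 6125 Hz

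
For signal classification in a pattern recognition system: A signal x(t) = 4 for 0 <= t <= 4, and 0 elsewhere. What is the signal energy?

Energy = integral of |x(t)|^2 dt over the signal duration
= 4^2 * 4 = 16 * 4 = 64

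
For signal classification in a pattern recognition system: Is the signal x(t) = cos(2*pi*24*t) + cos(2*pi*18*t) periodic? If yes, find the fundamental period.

f1 = 24 Hz, f2 = 18 Hz
Period T1 = 1/24, T2 = 1/18
Ratio T1/T2 = 18/24, which is rational.
The signal is periodic with fundamental period T = 1/GCD(24,18) = 1/6 s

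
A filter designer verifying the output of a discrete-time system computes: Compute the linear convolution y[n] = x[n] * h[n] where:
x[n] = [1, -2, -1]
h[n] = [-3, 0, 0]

y[n] = sum_k x[k]*h[n-k]. Output length = len(x) + len(h) - 1 = 3 + 3 - 1 = 5.
y[0] = 1*-3 = -3
y[1] = -2*-3 + 1*0 = 6
y[2] = -1*-3 + -2*0 + 1*0 = 3
y[3] = -1*0 + -2*0 = 0
y[4] = -1*0 = 0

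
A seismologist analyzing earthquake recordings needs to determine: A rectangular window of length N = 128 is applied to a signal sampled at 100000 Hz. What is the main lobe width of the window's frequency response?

For a rectangular window of length N,
the main lobe width in frequency is 2*f_s/N.
= 2*100000/128 = 3125/2 Hz
This determines the minimum frequency separation for resolving two sinusoids.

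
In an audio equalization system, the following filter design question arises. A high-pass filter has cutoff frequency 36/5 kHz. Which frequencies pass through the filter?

A high-pass filter passes all frequencies above the cutoff frequency 36/5 kHz and attenuates lower frequencies.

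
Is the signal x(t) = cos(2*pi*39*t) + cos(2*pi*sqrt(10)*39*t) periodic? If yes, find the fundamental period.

f1 = 39 Hz, f2 = 39*sqrt(10) Hz
Ratio f2/f1 = sqrt(10), which is irrational.
Since the frequency ratio is irrational, no common period exists.
The signal is not periodic.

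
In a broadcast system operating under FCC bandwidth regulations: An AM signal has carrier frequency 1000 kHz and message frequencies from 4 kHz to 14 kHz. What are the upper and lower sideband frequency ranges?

Upper sideband (USB) = fc + [fm_low, fm_high] = 1000 + [4, 14] = [1004, 1014] kHz
Lower sideband (LSB) = fc - [fm_high, fm_low] = 1000 - [14, 4] = [986, 996] kHz
Total occupied spectrum: 986 kHz to 1014 kHz (plus carrier at 1000 kHz)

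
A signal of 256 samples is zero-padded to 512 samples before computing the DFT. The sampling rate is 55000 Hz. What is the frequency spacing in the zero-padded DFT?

Original DFT: N = 256, resolution = f_s/N = 55000/256 = 6875/32 Hz
Zero-padded DFT: N = 512, resolution = f_s/N = 55000/512 = 6875/64 Hz
Zero-padding interpolates the spectrum (finer frequency grid)
but does NOT improve the true spectral resolution (ability to resolve close frequencies).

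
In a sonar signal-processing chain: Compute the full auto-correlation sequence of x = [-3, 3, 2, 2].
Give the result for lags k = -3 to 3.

r_xx[k] = sum_m x[m]*x[m+k], indexed from 0, for k = -3 to 3:
  r_xx[-3] = x[3]*x[0] = -6
  r_xx[-2] = x[2]*x[0] + x[3]*x[1] = 0
  r_xx[-1] = x[1]*x[0] + x[2]*x[1] + x[3]*x[2] = 1
  r_xx[0] = x[0]*x[0] + x[1]*x[1] + x[2]*x[2] + x[3]*x[3] = 26
  r_xx[1] = x[0]*x[1] + x[1]*x[2] + x[2]*x[3] = 1
  r_xx[2] = x[0]*x[2] + x[1]*x[3] = 0
  r_xx[3] = x[0]*x[3] = -6
r_xx = [-6, 0, 1, 26, 1, 0, -6]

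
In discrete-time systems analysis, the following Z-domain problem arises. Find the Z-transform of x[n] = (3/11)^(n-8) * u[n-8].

Time-shifting property: if X(z) = Z{x[n]}, then Z{x[n-d]} = z^(-d) * X(z)
X(z) = z/(z - 3/11) for x[n] = (3/11)^n * u[n]
Z{x[n-8]} = z^(-8) * z/(z - 3/11) = z^(-7)/(z - 3/11)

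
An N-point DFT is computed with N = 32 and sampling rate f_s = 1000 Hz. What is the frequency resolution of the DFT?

DFT frequency resolution = f_s / N
= 1000 / 32 = 125/4 Hz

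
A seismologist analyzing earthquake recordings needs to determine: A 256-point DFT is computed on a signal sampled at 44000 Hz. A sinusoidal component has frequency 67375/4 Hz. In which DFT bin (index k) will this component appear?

DFT frequency resolution = f_s/N = 44000/256 = 1375/8 Hz
Bin index k = f_signal / resolution = 67375/4 / 1375/8 = 98
The signal frequency 67375/4 Hz falls in DFT bin k = 98.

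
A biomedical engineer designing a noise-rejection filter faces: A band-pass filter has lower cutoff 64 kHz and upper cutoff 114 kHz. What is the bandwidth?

Bandwidth = f_high - f_low
= 114 kHz - 64 kHz = 50 kHz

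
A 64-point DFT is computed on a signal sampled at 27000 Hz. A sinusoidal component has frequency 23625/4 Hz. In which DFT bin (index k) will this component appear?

DFT frequency resolution = f_s/N = 27000/64 = 3375/8 Hz
Bin index k = f_signal / resolution = 23625/4 / 3375/8 = 14
The signal frequency 23625/4 Hz falls in DFT bin k = 14.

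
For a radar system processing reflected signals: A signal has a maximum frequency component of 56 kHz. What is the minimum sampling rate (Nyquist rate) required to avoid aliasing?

By the Nyquist-Shannon sampling theorem,
the minimum sampling rate (Nyquist rate) must be at least 2 * f_max.
Nyquist rate = 2 * 56 kHz = 112 kHz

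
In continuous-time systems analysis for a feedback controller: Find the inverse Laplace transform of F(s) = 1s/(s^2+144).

Standard pair: s/(s^2+w^2) <-> cos(wt)*u(t)
With k=1, w=12: f(t) = cos(12t)*u(t)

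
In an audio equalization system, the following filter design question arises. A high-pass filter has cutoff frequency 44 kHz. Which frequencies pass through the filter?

A high-pass filter passes all frequencies above the cutoff frequency 44 kHz and attenuates lower frequencies.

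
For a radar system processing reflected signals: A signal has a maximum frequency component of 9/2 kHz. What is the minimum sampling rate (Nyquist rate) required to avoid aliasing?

By the Nyquist-Shannon sampling theorem,
the minimum sampling rate (Nyquist rate) must be at least 2 * f_max.
Nyquist rate = 2 * 9/2 kHz = 9 kHz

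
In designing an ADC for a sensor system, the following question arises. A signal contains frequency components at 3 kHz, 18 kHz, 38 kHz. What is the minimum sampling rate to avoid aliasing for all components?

The highest frequency component is f_max = 38 kHz.
Nyquist rate = 2 * f_max = 2 * 38 kHz = 76 kHz.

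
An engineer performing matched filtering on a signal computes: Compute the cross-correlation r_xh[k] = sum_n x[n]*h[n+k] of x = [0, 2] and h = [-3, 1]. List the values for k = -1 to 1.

Both sequences indexed from 0 and zero outside their support.
Lags with overlap: k = -1 to 1.
  r_xh[-1] = x[1]*h[0] = -6
  r_xh[0] = x[0]*h[0] + x[1]*h[1] = 2
  r_xh[1] = x[0]*h[1] = 0
r_xh = [-6, 2, 0] (for k = -1, ..., 1)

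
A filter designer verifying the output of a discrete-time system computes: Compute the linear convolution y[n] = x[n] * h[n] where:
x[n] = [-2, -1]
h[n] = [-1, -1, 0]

y[n] = sum_k x[k]*h[n-k]. Output length = len(x) + len(h) - 1 = 2 + 3 - 1 = 4.
y[0] = -2*-1 = 2
y[1] = -1*-1 + -2*-1 = 3
y[2] = -1*-1 + -2*0 = 1
y[3] = -1*0 = 0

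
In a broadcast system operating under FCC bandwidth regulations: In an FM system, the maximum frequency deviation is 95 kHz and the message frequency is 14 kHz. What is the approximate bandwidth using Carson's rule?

Carson's rule: BW = 2*(delta_f + f_m)
= 2*(95 + 14) kHz = 218 kHz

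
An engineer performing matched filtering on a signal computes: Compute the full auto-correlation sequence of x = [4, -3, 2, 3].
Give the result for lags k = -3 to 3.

r_xx[k] = sum_m x[m]*x[m+k], indexed from 0, for k = -3 to 3:
  r_xx[-3] = x[3]*x[0] = 12
  r_xx[-2] = x[2]*x[0] + x[3]*x[1] = -1
  r_xx[-1] = x[1]*x[0] + x[2]*x[1] + x[3]*x[2] = -12
  r_xx[0] = x[0]*x[0] + x[1]*x[1] + x[2]*x[2] + x[3]*x[3] = 38
  r_xx[1] = x[0]*x[1] + x[1]*x[2] + x[2]*x[3] = -12
  r_xx[2] = x[0]*x[2] + x[1]*x[3] = -1
  r_xx[3] = x[0]*x[3] = 12
r_xx = [12, -1, -12, 38, -12, -1, 12]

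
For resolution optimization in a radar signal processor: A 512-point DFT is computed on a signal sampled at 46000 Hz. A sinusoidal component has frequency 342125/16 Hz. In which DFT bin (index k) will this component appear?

DFT frequency resolution = f_s/N = 46000/512 = 2875/32 Hz
Bin index k = f_signal / resolution = 342125/16 / 2875/32 = 238
The signal frequency 342125/16 Hz falls in DFT bin k = 238.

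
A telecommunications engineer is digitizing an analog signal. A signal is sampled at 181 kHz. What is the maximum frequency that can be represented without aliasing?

The maximum frequency that can be represented without aliasing
is the Nyquist frequency: f_max = f_s / 2 = 181 kHz / 2 = 181/2 kHz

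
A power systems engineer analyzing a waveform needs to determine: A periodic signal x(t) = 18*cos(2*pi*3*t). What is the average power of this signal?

Average power of A*cos(wt) is A^2/2.
P = 18^2 / 2 = 324/2 = 162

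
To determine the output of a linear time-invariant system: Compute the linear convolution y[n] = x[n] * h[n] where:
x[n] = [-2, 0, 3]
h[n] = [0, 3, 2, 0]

y[n] = sum_k x[k]*h[n-k]. Output length = len(x) + len(h) - 1 = 3 + 4 - 1 = 6.
y[0] = -2*0 = 0
y[1] = 0*0 + -2*3 = -6
y[2] = 3*0 + 0*3 + -2*2 = -4
y[3] = 3*3 + 0*2 + -2*0 = 9
y[4] = 3*2 + 0*0 = 6
y[5] = 3*0 = 0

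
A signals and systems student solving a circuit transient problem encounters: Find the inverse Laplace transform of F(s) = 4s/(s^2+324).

Standard pair: s/(s^2+w^2) <-> cos(wt)*u(t)
With k=4, w=18: f(t) = 4*cos(18t)*u(t)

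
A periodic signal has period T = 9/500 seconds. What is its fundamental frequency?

The fundamental frequency is the reciprocal of the period.
f = 1/T = 1/(9/500) = 500/9 Hz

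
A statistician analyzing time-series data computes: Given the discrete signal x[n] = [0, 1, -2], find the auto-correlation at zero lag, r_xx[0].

The auto-correlation at zero lag r_xx[0] equals the signal energy.
r_xx[0] = sum of x[n]^2 = 0^2 + 1^2 + (-2)^2
= 0 + 1 + 4 = 5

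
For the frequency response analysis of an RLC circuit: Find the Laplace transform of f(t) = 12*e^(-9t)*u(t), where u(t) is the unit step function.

Standard Laplace transform pair:
e^(-at)*u(t) <-> 1/(s+a)
With a = 9: L{12*e^(-9t)*u(t)} = 12/(s+9), ROC: Re(s) > -9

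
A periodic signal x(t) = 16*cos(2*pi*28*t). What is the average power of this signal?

Average power of A*cos(wt) is A^2/2.
P = 16^2 / 2 = 256/2 = 128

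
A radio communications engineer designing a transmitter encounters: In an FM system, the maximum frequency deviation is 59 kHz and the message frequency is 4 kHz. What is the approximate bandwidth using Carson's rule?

Carson's rule: BW = 2*(delta_f + f_m)
= 2*(59 + 4) kHz = 126 kHz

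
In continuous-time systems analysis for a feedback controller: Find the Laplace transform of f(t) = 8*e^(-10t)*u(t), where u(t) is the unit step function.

Standard Laplace transform pair:
e^(-at)*u(t) <-> 1/(s+a)
With a = 10: L{8*e^(-10t)*u(t)} = 8/(s+10), ROC: Re(s) > -10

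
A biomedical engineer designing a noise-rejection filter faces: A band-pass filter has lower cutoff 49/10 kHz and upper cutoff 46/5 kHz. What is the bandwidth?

Bandwidth = f_high - f_low
= 46/5 kHz - 49/10 kHz = 43/10 kHz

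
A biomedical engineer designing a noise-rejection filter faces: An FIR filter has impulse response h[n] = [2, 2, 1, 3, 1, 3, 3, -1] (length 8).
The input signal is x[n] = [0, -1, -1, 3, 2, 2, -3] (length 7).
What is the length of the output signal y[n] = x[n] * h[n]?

For linear convolution, the output length is:
len(y) = len(x) + len(h) - 1 = 7 + 8 - 1 = 14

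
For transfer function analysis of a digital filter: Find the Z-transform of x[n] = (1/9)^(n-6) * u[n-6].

Time-shifting property: if X(z) = Z{x[n]}, then Z{x[n-d]} = z^(-d) * X(z)
X(z) = z/(z - 1/9) for x[n] = (1/9)^n * u[n]
Z{x[n-6]} = z^(-6) * z/(z - 1/9) = z^(-5)/(z - 1/9)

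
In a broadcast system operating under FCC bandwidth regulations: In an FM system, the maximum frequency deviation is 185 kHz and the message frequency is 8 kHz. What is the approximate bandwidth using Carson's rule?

Carson's rule: BW = 2*(delta_f + f_m)
= 2*(185 + 8) kHz = 386 kHz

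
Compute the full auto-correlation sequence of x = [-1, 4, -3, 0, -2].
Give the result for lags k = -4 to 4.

r_xx[k] = sum_m x[m]*x[m+k], indexed from 0, for k = -4 to 4:
  r_xx[-4] = x[4]*x[0] = 2
  r_xx[-3] = x[3]*x[0] + x[4]*x[1] = -8
  r_xx[-2] = x[2]*x[0] + x[3]*x[1] + x[4]*x[2] = 9
  r_xx[-1] = x[1]*x[0] + x[2]*x[1] + x[3]*x[2] + x[4]*x[3] = -16
  r_xx[0] = x[0]*x[0] + x[1]*x[1] + x[2]*x[2] + x[3]*x[3] + x[4]*x[4] = 30
  r_xx[1] = x[0]*x[1] + x[1]*x[2] + x[2]*x[3] + x[3]*x[4] = -16
  r_xx[2] = x[0]*x[2] + x[1]*x[3] + x[2]*x[4] = 9
  r_xx[3] = x[0]*x[3] + x[1]*x[4] = -8
  r_xx[4] = x[0]*x[4] = 2
r_xx = [2, -8, 9, -16, 30, -16, 9, -8, 2]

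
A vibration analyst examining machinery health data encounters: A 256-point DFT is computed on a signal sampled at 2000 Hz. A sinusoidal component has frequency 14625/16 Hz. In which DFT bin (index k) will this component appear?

DFT frequency resolution = f_s/N = 2000/256 = 125/16 Hz
Bin index k = f_signal / resolution = 14625/16 / 125/16 = 117
The signal frequency 14625/16 Hz falls in DFT bin k = 117.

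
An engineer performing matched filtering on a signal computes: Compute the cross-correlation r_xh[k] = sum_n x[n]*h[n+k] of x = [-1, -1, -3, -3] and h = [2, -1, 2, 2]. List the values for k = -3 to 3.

Both sequences indexed from 0 and zero outside their support.
Lags with overlap: k = -3 to 3.
  r_xh[-3] = x[3]*h[0] = -6
  r_xh[-2] = x[2]*h[0] + x[3]*h[1] = -3
  r_xh[-1] = x[1]*h[0] + x[2]*h[1] + x[3]*h[2] = -5
  r_xh[0] = x[0]*h[0] + x[1]*h[1] + x[2]*h[2] + x[3]*h[3] = -13
  r_xh[1] = x[0]*h[1] + x[1]*h[2] + x[2]*h[3] = -7
  r_xh[2] = x[0]*h[2] + x[1]*h[3] = -4
  r_xh[3] = x[0]*h[3] = -2
r_xh = [-6, -3, -5, -13, -7, -4, -2] (for k = -3, ..., 3)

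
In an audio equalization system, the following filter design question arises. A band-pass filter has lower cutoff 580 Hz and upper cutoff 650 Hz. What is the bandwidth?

Bandwidth = f_high - f_low
= 650 Hz - 580 Hz = 70 Hz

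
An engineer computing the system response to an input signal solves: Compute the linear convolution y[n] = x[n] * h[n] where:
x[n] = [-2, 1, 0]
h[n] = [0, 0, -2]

y[n] = sum_k x[k]*h[n-k]. Output length = len(x) + len(h) - 1 = 3 + 3 - 1 = 5.
y[0] = -2*0 = 0
y[1] = 1*0 + -2*0 = 0
y[2] = 0*0 + 1*0 + -2*-2 = 4
y[3] = 0*0 + 1*-2 = -2
y[4] = 0*-2 = 0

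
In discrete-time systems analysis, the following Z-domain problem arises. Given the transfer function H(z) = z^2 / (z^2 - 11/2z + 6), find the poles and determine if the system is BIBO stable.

Poles are roots of the denominator: z^2 - 11/2z + 6 = 0.
Quadratic formula: z = [-(-11/2) +/- sqrt((-11/2)^2 - 4*(6))] / 2
Discriminant = 121/4 - 24 = 25/4; sqrt = 5/2.
z = (11/2 +/- 5/2) / 2 => z = 4 or z = 3/2.
|p1| = 3/2, |p2| = 4.
For BIBO stability, all poles must lie inside the unit circle (|p| < 1).
System is UNSTABLE since at least one |p| >= 1.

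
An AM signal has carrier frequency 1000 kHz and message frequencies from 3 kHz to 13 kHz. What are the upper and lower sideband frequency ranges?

Upper sideband (USB) = fc + [fm_low, fm_high] = 1000 + [3, 13] = [1003, 1013] kHz
Lower sideband (LSB) = fc - [fm_high, fm_low] = 1000 - [13, 3] = [987, 997] kHz
Total occupied spectrum: 987 kHz to 1013 kHz (plus carrier at 1000 kHz)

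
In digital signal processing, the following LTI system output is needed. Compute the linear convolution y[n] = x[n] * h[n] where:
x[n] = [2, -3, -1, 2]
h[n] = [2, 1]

y[n] = sum_k x[k]*h[n-k]. Output length = len(x) + len(h) - 1 = 4 + 2 - 1 = 5.
y[0] = 2*2 = 4
y[1] = -3*2 + 2*1 = -4
y[2] = -1*2 + -3*1 = -5
y[3] = 2*2 + -1*1 = 3
y[4] = 2*1 = 2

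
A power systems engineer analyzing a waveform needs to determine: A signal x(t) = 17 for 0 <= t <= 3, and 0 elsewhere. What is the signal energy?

Energy = integral of |x(t)|^2 dt over the signal duration
= 17^2 * 3 = 289 * 3 = 867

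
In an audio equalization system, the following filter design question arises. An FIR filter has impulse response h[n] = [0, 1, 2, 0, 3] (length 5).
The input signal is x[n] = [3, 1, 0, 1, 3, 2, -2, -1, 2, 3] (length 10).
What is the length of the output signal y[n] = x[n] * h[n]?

For linear convolution, the output length is:
len(y) = len(x) + len(h) - 1 = 10 + 5 - 1 = 14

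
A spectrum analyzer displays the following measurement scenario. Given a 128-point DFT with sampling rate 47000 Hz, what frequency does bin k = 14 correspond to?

The frequency of DFT bin k is: f_k = k * f_s / N
f_14 = 14 * 47000 / 128 = 41125/8 Hz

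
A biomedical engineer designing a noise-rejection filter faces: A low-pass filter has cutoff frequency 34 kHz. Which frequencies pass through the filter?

A low-pass filter passes all frequencies below the cutoff frequency 34 kHz and attenuates higher frequencies.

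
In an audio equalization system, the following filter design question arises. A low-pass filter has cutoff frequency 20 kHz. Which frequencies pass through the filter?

A low-pass filter passes all frequencies below the cutoff frequency 20 kHz and attenuates higher frequencies.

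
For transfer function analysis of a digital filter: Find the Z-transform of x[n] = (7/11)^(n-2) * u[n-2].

Time-shifting property: if X(z) = Z{x[n]}, then Z{x[n-d]} = z^(-d) * X(z)
X(z) = z/(z - 7/11) for x[n] = (7/11)^n * u[n]
Z{x[n-2]} = z^(-2) * z/(z - 7/11) = z^(-1)/(z - 7/11)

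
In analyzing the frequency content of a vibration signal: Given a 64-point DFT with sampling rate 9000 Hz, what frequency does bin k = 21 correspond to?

The frequency of DFT bin k is: f_k = k * f_s / N
f_21 = 21 * 9000 / 64 = 23625/8 Hz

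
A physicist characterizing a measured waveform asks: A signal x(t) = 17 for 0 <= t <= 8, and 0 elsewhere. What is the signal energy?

Energy = integral of |x(t)|^2 dt over the signal duration
= 17^2 * 8 = 289 * 8 = 2312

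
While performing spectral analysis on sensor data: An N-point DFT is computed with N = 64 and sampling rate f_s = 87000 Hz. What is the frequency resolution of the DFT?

DFT frequency resolution = f_s / N
= 87000 / 64 = 10875/8 Hz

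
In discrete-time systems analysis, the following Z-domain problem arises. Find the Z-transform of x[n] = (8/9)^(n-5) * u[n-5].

Time-shifting property: if X(z) = Z{x[n]}, then Z{x[n-d]} = z^(-d) * X(z)
X(z) = z/(z - 8/9) for x[n] = (8/9)^n * u[n]
Z{x[n-5]} = z^(-5) * z/(z - 8/9) = z^(-4)/(z - 8/9)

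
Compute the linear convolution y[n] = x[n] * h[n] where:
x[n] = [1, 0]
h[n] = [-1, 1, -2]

y[n] = sum_k x[k]*h[n-k]. Output length = len(x) + len(h) - 1 = 2 + 3 - 1 = 4.
y[0] = 1*-1 = -1
y[1] = 0*-1 + 1*1 = 1
y[2] = 0*1 + 1*-2 = -2
y[3] = 0*-2 = 0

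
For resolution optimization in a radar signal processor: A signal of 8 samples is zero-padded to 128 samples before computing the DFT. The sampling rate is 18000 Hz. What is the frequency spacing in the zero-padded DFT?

Original DFT: N = 8, resolution = f_s/N = 18000/8 = 2250 Hz
Zero-padded DFT: N = 128, resolution = f_s/N = 18000/128 = 1125/8 Hz
Zero-padding interpolates the spectrum (finer frequency grid)
but does NOT improve the true spectral resolution (ability to resolve close frequencies).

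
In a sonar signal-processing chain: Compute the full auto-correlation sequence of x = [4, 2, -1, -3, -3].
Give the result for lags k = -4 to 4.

r_xx[k] = sum_m x[m]*x[m+k], indexed from 0, for k = -4 to 4:
  r_xx[-4] = x[4]*x[0] = -12
  r_xx[-3] = x[3]*x[0] + x[4]*x[1] = -18
  r_xx[-2] = x[2]*x[0] + x[3]*x[1] + x[4]*x[2] = -7
  r_xx[-1] = x[1]*x[0] + x[2]*x[1] + x[3]*x[2] + x[4]*x[3] = 18
  r_xx[0] = x[0]*x[0] + x[1]*x[1] + x[2]*x[2] + x[3]*x[3] + x[4]*x[4] = 39
  r_xx[1] = x[0]*x[1] + x[1]*x[2] + x[2]*x[3] + x[3]*x[4] = 18
  r_xx[2] = x[0]*x[2] + x[1]*x[3] + x[2]*x[4] = -7
  r_xx[3] = x[0]*x[3] + x[1]*x[4] = -18
  r_xx[4] = x[0]*x[4] = -12
r_xx = [-12, -18, -7, 18, 39, 18, -7, -18, -12]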